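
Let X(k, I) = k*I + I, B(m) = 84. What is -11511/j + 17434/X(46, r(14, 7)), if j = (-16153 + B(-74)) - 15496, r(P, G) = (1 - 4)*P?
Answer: -263790748/31154655 ≈ -8.4671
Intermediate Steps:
r(P, G) = -3*P
j = -31565 (j = (-16153 + 84) - 15496 = -16069 - 15496 = -31565)
X(k, I) = I + I*k (X(k, I) = I*k + I = I + I*k)
-11511/j + 17434/X(46, r(14, 7)) = -11511/(-31565) + 17434/(((-3*14)*(1 + 46))) = -11511*(-1/31565) + 17434/((-42*47)) = 11511/31565 + 17434/(-1974) = 11511/31565 + 17434*(-1/1974) = 11511/31565 - 8717/987 = -263790748/31154655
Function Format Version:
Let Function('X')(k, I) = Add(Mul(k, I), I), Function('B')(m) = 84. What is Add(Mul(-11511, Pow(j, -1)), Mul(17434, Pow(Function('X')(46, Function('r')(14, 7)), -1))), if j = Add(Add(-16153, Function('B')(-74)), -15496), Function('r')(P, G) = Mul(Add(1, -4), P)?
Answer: Rational(-263790748, 31154655) ≈ -8.4671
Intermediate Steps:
Function('r')(P, G) = Mul(-3, P)
j = -31565 (j = Add(Add(-16153, 84), -15496) = Add(-16069, -15496) = -31565)
Function('X')(k, I) = Add(I, Mul(I, k)) (Function('X')(k, I) = Add(Mul(I, k), I) = Add(I, Mul(I, k)))
Add(Mul(-11511, Pow(j, -1)), Mul(17434, Pow(Function('X')(46, Function('r')(14, 7)), -1))) = Add(Mul(-11511, Pow(-31565, -1)), Mul(17434, Pow(Mul(Mul(-3, 14), Add(1, 46)), -1))) = Add(Mul(-11511, Rational(-1, 31565)), Mul(17434, Pow(Mul(-42, 47), -1))) = Add(Rational(11511, 31565), Mul(17434, Pow(-1974, -1))) = Add(Rational(11511, 31565), Mul(17434, Rational(-1, 1974))) = Add(Rational(11511, 31565), Rational(-8717, 987)) = Rational(-263790748, 31154655)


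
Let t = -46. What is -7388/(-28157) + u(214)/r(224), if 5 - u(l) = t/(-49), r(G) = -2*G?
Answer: 156578133/618102464 ≈ 0.25332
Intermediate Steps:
u(l) = 199/49 (u(l) = 5 - (-46)/(-49) = 5 - (-46)*(-1)/49 = 5 - 1*46/49 = 5 - 46/49 = 199/49)
-7388/(-28157) + u(214)/r(224) = -7388/(-28157) + 199/(49*((-2*224))) = -7388*(-1/28157) + (199/49)/(-448) = 7388/28157 + (199/49)*(-1/448) = 7388/28157 - 199/21952 = 156578133/618102464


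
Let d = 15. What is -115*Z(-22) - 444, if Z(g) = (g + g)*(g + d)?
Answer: -35864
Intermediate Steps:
Z(g) = 2*g*(15 + g) (Z(g) = (g + g)*(g + 15) = (2*g)*(15 + g) = 2*g*(15 + g))
-115*Z(-22) - 444 = -230*(-22)*(15 - 22) - 444 = -230*(-22)*(-7) - 444 = -115*308 - 444 = -35420 - 444 = -35864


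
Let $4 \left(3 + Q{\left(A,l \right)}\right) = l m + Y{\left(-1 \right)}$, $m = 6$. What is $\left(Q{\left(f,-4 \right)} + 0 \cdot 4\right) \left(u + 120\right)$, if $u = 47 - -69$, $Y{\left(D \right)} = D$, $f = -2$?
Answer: $-2183$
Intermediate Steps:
$u = 116$ ($u = 47 + 69 = 116$)
$Q{\left(A,l \right)} = - \frac{13}{4} + \frac{3 l}{2}$ ($Q{\left(A,l \right)} = -3 + \frac{l 6 - 1}{4} = -3 + \frac{6 l - 1}{4} = -3 + \frac{-1 + 6 l}{4} = -3 + \left(- \frac{1}{4} + \frac{3 l}{2}\right) = - \frac{13}{4} + \frac{3 l}{2}$)
$\left(Q{\left(f,-4 \right)} + 0 \cdot 4\right) \left(u + 120\right) = \left(\left(- \frac{13}{4} + \frac{3}{2} \left(-4\right)\right) + 0 \cdot 4\right) \left(116 + 120\right) = \left(\left(- \frac{13}{4} - 6\right) + 0\right) 236 = \left(- \frac{37}{4} + 0\right) 236 = \left(- \frac{37}{4}\right) 236 = -2183$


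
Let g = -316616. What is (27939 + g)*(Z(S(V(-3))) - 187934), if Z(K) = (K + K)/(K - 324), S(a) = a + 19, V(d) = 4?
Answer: 16329932497860/301 ≈ 5.4252e+10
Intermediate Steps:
S(a) = 19 + a
Z(K) = 2*K/(-324 + K) (Z(K) = (2*K)/(-324 + K) = 2*K/(-324 + K))
(27939 + g)*(Z(S(V(-3))) - 187934) = (27939 - 316616)*(2*(19 + 4)/(-324 + (19 + 4)) - 187934) = -288677*(2*23/(-324 + 23) - 187934) = -288677*(2*23/(-301) - 187934) = -288677*(2*23*(-1/301) - 187934) = -288677*(-46/301 - 187934) = -288677*(-56568180/301) = 16329932497860/301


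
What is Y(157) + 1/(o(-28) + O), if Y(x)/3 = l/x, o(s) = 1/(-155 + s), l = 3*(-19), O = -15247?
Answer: -477153273/438061714 ≈ -1.0892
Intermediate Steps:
l = -57
Y(x) = -171/x (Y(x) = 3*(-57/x) = -171/x)
Y(157) + 1/(o(-28) + O) = -171/157 + 1/(1/(-155 - 28) - 15247) = -171*1/157 + 1/(1/(-183) - 15247) = -171/157 + 1/(-1/183 - 15247) = -171/157 + 1/(-2790202/183) = -171/157 - 183/2790202 = -477153273/438061714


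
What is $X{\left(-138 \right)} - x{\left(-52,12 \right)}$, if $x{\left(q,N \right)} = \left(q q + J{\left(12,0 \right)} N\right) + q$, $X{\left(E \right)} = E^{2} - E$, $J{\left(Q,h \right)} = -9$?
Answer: $16638$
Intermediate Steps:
$x{\left(q,N \right)} = q + q^{2} - 9 N$ ($x{\left(q,N \right)} = \left(q q - 9 N\right) + q = \left(q^{2} - 9 N\right) + q = q + q^{2} - 9 N$)
$X{\left(-138 \right)} - x{\left(-52,12 \right)} = - 138 \left(-1 - 138\right) - \left(-52 + \left(-52\right)^{2} - 108\right) = \left(-138\right) \left(-139\right) - \left(-52 + 2704 - 108\right) = 19182 - 2544 = 16638$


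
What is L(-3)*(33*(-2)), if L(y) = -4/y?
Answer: -88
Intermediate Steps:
L(-3)*(33*(-2)) = (-4/(-3))*(33*(-2)) = -4*(-⅓)*(-66) = (4/3)*(-66) = -88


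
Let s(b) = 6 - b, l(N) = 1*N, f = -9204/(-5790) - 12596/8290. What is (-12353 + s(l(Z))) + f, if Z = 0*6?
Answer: -9877358623/799985 ≈ -12347.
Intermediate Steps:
Z = 0
f = 56172/799985 (f = -9204*(-1/5790) - 12596*1/8290 = 1534/965 - 6298/4145 = 56172/799985 ≈ 0.070216)
l(N) = N
(-12353 + s(l(Z))) + f = (-12353 + (6 - 1*0)) + 56172/799985 = (-12353 + (6 + 0)) + 56172/799985 = (-12353 + 6) + 56172/799985 = -12347 + 56172/799985 = -9877358623/799985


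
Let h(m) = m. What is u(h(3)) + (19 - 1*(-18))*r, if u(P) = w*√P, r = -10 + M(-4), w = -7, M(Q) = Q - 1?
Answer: -555 - 7*√3 ≈ -567.12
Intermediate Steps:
M(Q) = -1 + Q
r = -15 (r = -10 + (-1 - 4) = -10 - 5 = -15)
u(P) = -7*√P
u(h(3)) + (19 - 1*(-18))*r = -7*√3 + (19 - 1*(-18))*(-15) = -7*√3 + (19 + 18)*(-15) = -7*√3 + 37*(-15) = -7*√3 - 555 = -555 - 7*√3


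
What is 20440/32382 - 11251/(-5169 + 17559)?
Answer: -2644721/9552690 ≈ -0.27686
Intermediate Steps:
20440/32382 - 11251/(-5169 + 17559) = 20440*(1/32382) - 11251/12390 = 1460/2313 - 11251*1/12390 = 1460/2313 - 11251/12390 = -2644721/9552690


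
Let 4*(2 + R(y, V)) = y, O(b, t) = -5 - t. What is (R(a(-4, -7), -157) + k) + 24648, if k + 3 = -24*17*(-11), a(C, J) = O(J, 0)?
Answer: 116519/4 ≈ 29130.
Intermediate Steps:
a(C, J) = -5 (a(C, J) = -5 - 1*0 = -5 + 0 = -5)
R(y, V) = -2 + y/4
k = 4485 (k = -3 - 24*17*(-11) = -3 - 408*(-11) = -3 + 4488 = 4485)
(R(a(-4, -7), -157) + k) + 24648 = ((-2 + (¼)*(-5)) + 4485) + 24648 = ((-2 - 5/4) + 4485) + 24648 = (-13/4 + 4485) + 24648 = 17927/4 + 24648 = 116519/4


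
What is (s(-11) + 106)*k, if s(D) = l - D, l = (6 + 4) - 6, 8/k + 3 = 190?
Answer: 88/17 ≈ 5.1765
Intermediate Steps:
k = 8/187 (k = 8/(-3 + 190) = 8/187 ≈ 0.042781)
l = 4 (l = 10 - 6 = 4)
s(D) = 4 - D
(s(-11) + 106)*k = ((4 - 1*(-11)) + 106)*(8/187) = ((4 + 11) + 106)*(8/187) = (15 + 106)*(8/187) = 121*(8/187) = 88/17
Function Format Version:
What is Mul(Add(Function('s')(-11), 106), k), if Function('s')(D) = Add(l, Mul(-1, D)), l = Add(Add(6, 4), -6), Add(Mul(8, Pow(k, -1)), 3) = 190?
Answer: Rational(88, 17) ≈ 5.1765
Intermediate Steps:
k = Rational(8, 187) (k = Mul(8, Pow(Add(-3, 190), -1)) = Mul(8, Pow(187, -1)) = Mul(8, Rational(1, 187)) = Rational(8, 187) ≈ 0.042781)
l = 4 (l = Add(10, -6) = 4)
Function('s')(D) = Add(4, Mul(-1, D))
Mul(Add(Function('s')(-11), 106), k) = Mul(Add(Add(4, Mul(-1, -11)), 106), Rational(8, 187)) = Mul(Add(Add(4, 11), 106), Rational(8, 187)) = Mul(Add(15, 106), Rational(8, 187)) = Mul(121, Rational(8, 187)) = Rational(88, 17)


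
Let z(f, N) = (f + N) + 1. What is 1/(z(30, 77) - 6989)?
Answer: -1/6881 ≈ -0.00014533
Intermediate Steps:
z(f, N) = 1 + N + f (z(f, N) = (N + f) + 1 = 1 + N + f)
1/(z(30, 77) - 6989) = 1/((1 + 77 + 30) - 6989) = 1/(108 - 6989) = 1/(-6881) = -1/6881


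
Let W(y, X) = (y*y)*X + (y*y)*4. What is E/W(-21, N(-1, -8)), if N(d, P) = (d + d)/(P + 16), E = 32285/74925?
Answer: 25828/99125775 ≈ 0.00026056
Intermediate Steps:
E = 6457/14985 (E = 32285*(1/74925) = 6457/14985 ≈ 0.43090)
N(d, P) = 2*d/(16 + P) (N(d, P) = (2*d)/(16 + P) = 2*d/(16 + P))
W(y, X) = 4*y**2 + X*y**2 (W(y, X) = y**2*X + y**2*4 = X*y**2 + 4*y**2 = 4*y**2 + X*y**2)
E/W(-21, N(-1, -8)) = 6457/(14985*(((-21)**2*(4 + 2*(-1)/(16 - 8))))) = 6457/(14985*((441*(4 + 2*(-1)/8)))) = 6457/(14985*((441*(4 + 2*(-1)*(1/8))))) = 6457/(14985*((441*(4 - 1/4)))) = 6457/(14985*((441*(15/4)))) = 6457/(14985*(6615/4)) = (6457/14985)*(4/6615) = 25828/99125775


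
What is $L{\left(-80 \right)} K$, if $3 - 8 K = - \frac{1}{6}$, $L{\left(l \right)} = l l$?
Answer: $\frac{7600}{3} \approx 2533.3$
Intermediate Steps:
$L{\left(l \right)} = l^{2}$
$K = \frac{19}{48}$ ($K = \frac{3}{8} - \frac{\left(-1\right) \frac{1}{6}}{8} = \frac{3}{8} - - \frac{1}{48} = \frac{3}{8} + \frac{1}{48} = \frac{19}{48} \approx 0.39583$)
$L{\left(-80 \right)} K = \left(-80\right)^{2} \cdot \frac{19}{48} = 6400 \cdot \frac{19}{48} = \frac{7600}{3}$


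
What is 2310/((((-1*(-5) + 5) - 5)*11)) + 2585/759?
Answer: 3133/69 ≈ 45.406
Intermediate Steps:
2310/((((-1*(-5) + 5) - 5)*11)) + 2585/759 = 2310/((((5 + 5) - 5)*11)) + 2585*(1/759) = 2310/(((10 - 5)*11)) + 235/69 = 2310/((5*11)) + 235/69 = 2310/55 + 235/69 = 2310*(1/55) + 235/69 = 42 + 235/69 = 3133/69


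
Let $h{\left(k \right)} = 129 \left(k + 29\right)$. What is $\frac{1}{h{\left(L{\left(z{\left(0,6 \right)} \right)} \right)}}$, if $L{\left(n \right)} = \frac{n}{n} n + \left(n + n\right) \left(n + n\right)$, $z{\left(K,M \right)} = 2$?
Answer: $\frac{1}{6063} \approx 0.00016493$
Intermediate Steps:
$L{\left(n \right)} = n + 4 n^{2}$ ($L{\left(n \right)} = 1 n + 2 n 2 n = n + 4 n^{2}$)
$h{\left(k \right)} = 3741 + 129 k$ ($h{\left(k \right)} = 129 \left(29 + k\right) = 3741 + 129 k$)
$\frac{1}{h{\left(L{\left(z{\left(0,6 \right)} \right)} \right)}} = \frac{1}{3741 + 129 \cdot 2 \left(1 + 4 \cdot 2\right)} = \frac{1}{3741 + 129 \cdot 2 \left(1 + 8\right)} = \frac{1}{3741 + 129 \cdot 2 \cdot 9} = \frac{1}{3741 + 129 \cdot 18} = \frac{1}{3741 + 2322} = \frac{1}{6063}$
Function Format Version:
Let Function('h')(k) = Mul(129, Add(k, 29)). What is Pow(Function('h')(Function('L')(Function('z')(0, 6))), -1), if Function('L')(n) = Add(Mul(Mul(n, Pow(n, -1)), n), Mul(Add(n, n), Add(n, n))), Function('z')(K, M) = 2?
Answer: Rational(1, 6063) ≈ 0.00016493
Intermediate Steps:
Function('L')(n) = Add(n, Mul(4, Pow(n, 2))) (Function('L')(n) = Add(Mul(1, n), Mul(Mul(2, n), Mul(2, n))) = Add(n, Mul(4, Pow(n, 2))))
Function('h')(k) = Add(3741, Mul(129, k)) (Function('h')(k) = Mul(129, Add(29, k)) = Add(3741, Mul(129, k)))
Pow(Function('h')(Function('L')(Function('z')(0, 6))), -1) = Pow(Add(3741, Mul(129, Mul(2, Add(1, Mul(4, 2))))), -1) = Pow(Add(3741, Mul(129, Mul(2, Add(1, 8)))), -1) = Pow(Add(3741, Mul(129, Mul(2, 9))), -1) = Pow(Add(3741, Mul(129, 18)), -1) = Pow(Add(3741, 2322), -1) = Pow(6063, -1) = Rational(1, 6063)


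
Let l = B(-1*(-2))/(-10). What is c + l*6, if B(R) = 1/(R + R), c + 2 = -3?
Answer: -103/20 ≈ -5.1500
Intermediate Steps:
c = -5 (c = -2 - 3 = -5)
B(R) = 1/(2*R)
l = -1/40 (l = (1/(2*((-1*(-2)))))/(-10) = ((½)/2)*(-⅒) = ((½)*(½))*(-⅒) = (¼)*(-⅒) = -1/40 ≈ -0.025000)
c + l*6 = -5 - 1/40*6 = -5 - 3/20 = -103/20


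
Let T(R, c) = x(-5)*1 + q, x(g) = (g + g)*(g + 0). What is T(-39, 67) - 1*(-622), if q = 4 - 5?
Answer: 671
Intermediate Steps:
q = -1
x(g) = 2*g² (x(g) = (2*g)*g = 2*g²)
T(R, c) = 49 (T(R, c) = (2*(-5)²)*1 - 1 = (2*25)*1 - 1 = 50*1 - 1 = 50 - 1 = 49)
T(-39, 67) - 1*(-622) = 49 - 1*(-622) = 49 + 622 = 671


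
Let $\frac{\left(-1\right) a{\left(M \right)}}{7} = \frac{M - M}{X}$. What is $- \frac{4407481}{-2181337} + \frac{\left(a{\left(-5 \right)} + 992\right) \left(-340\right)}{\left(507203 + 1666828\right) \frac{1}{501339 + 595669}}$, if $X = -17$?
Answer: $- \frac{807082617436340969}{4742294259447} \approx -1.7019 \cdot 10^{5}$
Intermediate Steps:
$a{\left(M \right)} = 0$ ($a{\left(M \right)} = - 7 \frac{M - M}{-17} = - 7 \cdot 0 \left(- \frac{1}{17}\right) = \left(-7\right) 0 = 0$)
$- \frac{4407481}{-2181337} + \frac{\left(a{\left(-5 \right)} + 992\right) \left(-340\right)}{\left(507203 + 1666828\right) \frac{1}{501339 + 595669}} = - \frac{4407481}{-2181337} + \frac{\left(0 + 992\right) \left(-340\right)}{\left(507203 + 1666828\right) \frac{1}{501339 + 595669}} = \left(-4407481\right) \left(- \frac{1}{2181337}\right) + \frac{992 \left(-340\right)}{2174031 \cdot \frac{1}{1097008}} = \frac{4407481}{2181337} - \frac{337280}{2174031 \cdot \frac{1}{1097008}} = \frac{4407481}{2181337} - \frac{337280}{\frac{2174031}{1097008}} = \frac{4407481}{2181337} - \frac{369998858240}{2174031} = - \frac{807082617436340969}{4742294259447}$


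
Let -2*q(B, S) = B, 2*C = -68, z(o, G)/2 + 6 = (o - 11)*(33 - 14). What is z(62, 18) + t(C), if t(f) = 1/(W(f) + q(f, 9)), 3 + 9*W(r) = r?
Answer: 223425/116 ≈ 1926.1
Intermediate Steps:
W(r) = -1/3 + r/9
z(o, G) = -430 + 38*o (z(o, G) = -12 + 2*((o - 11)*(33 - 14)) = -12 + 2*((-11 + o)*19) = -12 + 2*(-209 + 19*o) = -12 + (-418 + 38*o) = -430 + 38*o)
C = -34 (C = (1/2)*(-68) = -34)
q(B, S) = -B/2
t(f) = 1/(-1/3 - 7*f/18) (t(f) = 1/((-1/3 + f/9) - f/2) = 1/(-1/3 - 7*f/18))
z(62, 18) + t(C) = (-430 + 38*62) - 18/(6 + 7*(-34)) = (-430 + 2356) - 18/(6 - 238) = 1926 - 18/(-232) = 1926 - 18*(-1/232) = 1926 + 9/116 = 223425/116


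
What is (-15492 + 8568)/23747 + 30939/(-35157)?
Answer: -326045167/278291093 ≈ -1.1716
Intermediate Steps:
(-15492 + 8568)/23747 + 30939/(-35157) = -6924*1/23747 + 30939*(-1/35157) = -6924/23747 - 10313/11719 = -326045167/278291093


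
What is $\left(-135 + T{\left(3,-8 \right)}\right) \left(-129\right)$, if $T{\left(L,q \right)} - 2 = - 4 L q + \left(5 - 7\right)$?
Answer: $5031$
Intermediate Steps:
$T{\left(L,q \right)} = - 4 L q$ ($T{\left(L,q \right)} = 2 + \left(- 4 L q + \left(5 - 7\right)\right) = 2 - \left(2 + 4 L q\right) = - 4 L q$)
$\left(-135 + T{\left(3,-8 \right)}\right) \left(-129\right) = \left(-135 - 12 \left(-8\right)\right) \left(-129\right) = \left(-135 + 96\right) \left(-129\right) = \left(-39\right) \left(-129\right) = 5031$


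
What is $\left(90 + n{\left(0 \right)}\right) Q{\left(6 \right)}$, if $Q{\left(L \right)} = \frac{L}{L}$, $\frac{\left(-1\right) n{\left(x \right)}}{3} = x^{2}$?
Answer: $90$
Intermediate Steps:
$n{\left(x \right)} = - 3 x^{2}$
$Q{\left(L \right)} = 1$
$\left(90 + n{\left(0 \right)}\right) Q{\left(6 \right)} = \left(90 - 3 \cdot 0^{2}\right) 1 = \left(90 - 0\right) 1 = \left(90 + 0\right) 1 = 90 \cdot 1 = 90$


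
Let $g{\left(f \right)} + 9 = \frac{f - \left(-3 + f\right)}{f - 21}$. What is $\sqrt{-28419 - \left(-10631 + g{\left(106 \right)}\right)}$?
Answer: $\frac{i \sqrt{128453530}}{85} \approx 133.34 i$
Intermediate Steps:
$g{\left(f \right)} = -9 + \frac{3}{-21 + f}$ ($g{\left(f \right)} = -9 + \frac{f - \left(-3 + f\right)}{f - 21} = -9 + \frac{3}{-21 + f}$)
$\sqrt{-28419 - \left(-10631 + g{\left(106 \right)}\right)} = \sqrt{-28419 + \left(10631 - \frac{3 \left(64 - 318\right)}{-21 + 106}\right)} = \sqrt{-28419 + \left(10631 - \frac{3 \left(64 - 318\right)}{85}\right)} = \sqrt{-28419 + \left(10631 - 3 \cdot \frac{1}{85} \left(-254\right)\right)} = \sqrt{-28419 + \left(10631 - - \frac{762}{85}\right)} = \sqrt{-28419 + \left(10631 + \frac{762}{85}\right)} = \sqrt{-28419 + \frac{904397}{85}} = \sqrt{- \frac{1511218}{85}} = \frac{i \sqrt{128453530}}{85}$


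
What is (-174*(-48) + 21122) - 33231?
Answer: -3757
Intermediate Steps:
(-174*(-48) + 21122) - 33231 = (8352 + 21122) - 33231 = 29474 - 33231 = -3757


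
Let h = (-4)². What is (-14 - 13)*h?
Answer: -432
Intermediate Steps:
h = 16
(-14 - 13)*h = (-14 - 13)*16 = -27*16 = -432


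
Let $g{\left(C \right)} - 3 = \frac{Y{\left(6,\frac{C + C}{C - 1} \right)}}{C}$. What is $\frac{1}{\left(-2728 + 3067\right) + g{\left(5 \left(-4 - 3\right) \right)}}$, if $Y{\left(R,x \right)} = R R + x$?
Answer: $\frac{630}{214777} \approx 0.0029333$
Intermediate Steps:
$Y{\left(R,x \right)} = x + R^{2}$ ($Y{\left(R,x \right)} = R^{2} + x = x + R^{2}$)
$g{\left(C \right)} = 3 + \frac{36 + \frac{2 C}{-1 + C}}{C}$ ($g{\left(C \right)} = 3 + \frac{\frac{C + C}{C - 1} + 6^{2}}{C} = 3 + \frac{\frac{2 C}{-1 + C} + 36}{C} = 3 + \frac{36 + \frac{2 C}{-1 + C}}{C}$)
$\frac{1}{\left(-2728 + 3067\right) + g{\left(5 \left(-4 - 3\right) \right)}} = \frac{1}{\left(-2728 + 3067\right) + \frac{-36 + 3 \left(5 \left(-4 - 3\right)\right)^{2} + 35 \cdot 5 \left(-4 - 3\right)}{5 \left(-4 - 3\right) \left(-1 + 5 \left(-4 - 3\right)\right)}} = \frac{1}{339 + \frac{-36 + 3 \left(5 \left(-7\right)\right)^{2} + 35 \cdot 5 \left(-7\right)}{5 \left(-7\right) \left(-1 + 5 \left(-7\right)\right)}} = \frac{1}{339 + \frac{-36 + 3 \left(-35\right)^{2} + 35 \left(-35\right)}{\left(-35\right) \left(-1 - 35\right)}} = \frac{1}{339 - \frac{-36 + 3 \cdot 1225 - 1225}{35 \left(-36\right)}} = \frac{1}{339 - - \frac{-36 + 3675 - 1225}{1260}} = \frac{1}{339 - \left(- \frac{1}{1260}\right) 2414} = \frac{1}{339 + \frac{1207}{630}} = \frac{1}{\frac{214777}{630}} = \frac{630}{214777}$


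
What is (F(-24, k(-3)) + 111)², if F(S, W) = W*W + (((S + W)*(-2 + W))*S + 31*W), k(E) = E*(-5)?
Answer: 13024881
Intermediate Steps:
k(E) = -5*E
F(S, W) = W² + 31*W + S*(-2 + W)*(S + W) (F(S, W) = W² + (((-2 + W)*(S + W))*S + 31*W) = W² + (S*(-2 + W)*(S + W) + 31*W) = W² + (31*W + S*(-2 + W)*(S + W)) = W² + 31*W + S*(-2 + W)*(S + W))
(F(-24, k(-3)) + 111)² = (((-5*(-3))² - 2*(-24)² + 31*(-5*(-3)) - 24*(-5*(-3))² - 5*(-3)*(-24)² - 2*(-24)*(-5*(-3))) + 111)² = ((15² - 2*576 + 31*15 - 24*15² + 15*576 - 2*(-24)*15) + 111)² = ((225 - 1152 + 465 - 24*225 + 8640 + 720) + 111)² = ((225 - 1152 + 465 - 5400 + 8640 + 720) + 111)² = (3498 + 111)² = 3609² = 13024881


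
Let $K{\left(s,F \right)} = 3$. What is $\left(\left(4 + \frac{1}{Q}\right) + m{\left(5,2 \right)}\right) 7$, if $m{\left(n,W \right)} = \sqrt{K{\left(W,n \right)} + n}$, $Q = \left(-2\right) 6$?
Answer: $\frac{329}{12} + 14 \sqrt{2} \approx 47.216$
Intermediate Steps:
$Q = -12$
$m{\left(n,W \right)} = \sqrt{3 + n}$
$\left(\left(4 + \frac{1}{Q}\right) + m{\left(5,2 \right)}\right) 7 = \left(\left(4 + \frac{1}{-12}\right) + \sqrt{3 + 5}\right) 7 = \left(\left(4 - \frac{1}{12}\right) + \sqrt{8}\right) 7 = \left(\frac{47}{12} + 2 \sqrt{2}\right) 7 = \frac{329}{12} + 14 \sqrt{2}$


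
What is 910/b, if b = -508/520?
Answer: -118300/127 ≈ -931.50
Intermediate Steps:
b = -127/130 (b = -508*1/520 = -127/130 ≈ -0.97692)
910/b = 910/(-127/130) = 910*(-130/127) = -118300/127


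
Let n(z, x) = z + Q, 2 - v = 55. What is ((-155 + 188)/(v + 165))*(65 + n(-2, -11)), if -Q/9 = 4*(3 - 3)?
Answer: 297/16 ≈ 18.563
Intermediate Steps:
v = -53 (v = 2 - 1*55 = 2 - 55 = -53)
Q = 0 (Q = -36*(3 - 3) = -36*0 = -9*0 = 0)
n(z, x) = z (n(z, x) = z + 0 = z)
((-155 + 188)/(v + 165))*(65 + n(-2, -11)) = ((-155 + 188)/(-53 + 165))*(65 - 2) = (33/112)*63 = 297/16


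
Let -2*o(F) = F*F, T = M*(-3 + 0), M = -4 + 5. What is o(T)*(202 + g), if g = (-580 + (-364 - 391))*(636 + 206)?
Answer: 5057406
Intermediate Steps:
g = -1124070 (g = (-580 - 755)*842 = -1335*842 = -1124070)
M = 1
T = -3 (T = 1*(-3 + 0) = 1*(-3) = -3)
o(F) = -F²/2 (o(F) = -F*F/2 = -F²/2)
o(T)*(202 + g) = (-½*(-3)²)*(202 - 1124070) = -½*9*(-1123868) = -9/2*(-1123868) = 5057406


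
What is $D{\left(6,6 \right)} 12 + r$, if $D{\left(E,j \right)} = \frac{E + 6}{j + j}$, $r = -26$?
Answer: $-14$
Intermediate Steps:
$D{\left(E,j \right)} = \frac{6 + E}{2 j}$
$D{\left(6,6 \right)} 12 + r = \frac{6 + 6}{2 \cdot 6} \cdot 12 - 26 = \frac{1}{2} \cdot \frac{1}{6} \cdot 12 \cdot 12 - 26 = 1 \cdot 12 - 26 = 12 - 26 = -14$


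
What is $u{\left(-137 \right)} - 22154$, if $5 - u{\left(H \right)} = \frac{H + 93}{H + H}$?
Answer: $- \frac{3034435}{137} \approx -22149.0$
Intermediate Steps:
$u{\left(H \right)} = 5 - \frac{93 + H}{2 H}$ ($u{\left(H \right)} = 5 - \frac{H + 93}{H + H} = 5 - \frac{93 + H}{2 H}$)
$u{\left(-137 \right)} - 22154 = \frac{3 \left(-31 + 3 \left(-137\right)\right)}{2 \left(-137\right)} - 22154 = \frac{3}{2} \left(- \frac{1}{137}\right) \left(-31 - 411\right) - 22154 = \frac{3}{2} \left(- \frac{1}{137}\right) \left(-442\right) - 22154 = \frac{663}{137} - 22154 = - \frac{3034435}{137}$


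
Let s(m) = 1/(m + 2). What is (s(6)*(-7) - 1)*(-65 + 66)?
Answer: -15/8 ≈ -1.8750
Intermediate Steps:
s(m) = 1/(2 + m)
(s(6)*(-7) - 1)*(-65 + 66) = (-7/(2 + 6) - 1)*(-65 + 66) = (-7/8 - 1)*1 = -15/8*1 = -15/8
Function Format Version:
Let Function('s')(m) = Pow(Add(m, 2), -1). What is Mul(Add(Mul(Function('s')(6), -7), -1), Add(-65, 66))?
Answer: Rational(-15, 8) ≈ -1.8750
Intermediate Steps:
Function('s')(m) = Pow(Add(2, m), -1)
Mul(Add(Mul(Function('s')(6), -7), -1), Add(-65, 66)) = Mul(Add(Mul(Pow(Add(2, 6), -1), -7), -1), Add(-65, 66)) = Mul(Add(Mul(Pow(8, -1), -7), -1), 1) = Mul(Add(Mul(Rational(1, 8), -7), -1), 1) = Mul(Add(Rational(-7, 8), -1), 1) = Mul(Rational(-15, 8), 1) = Rational(-15, 8)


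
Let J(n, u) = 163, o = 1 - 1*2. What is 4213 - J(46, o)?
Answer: 4050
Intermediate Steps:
o = -1 (o = 1 - 2 = -1)
4213 - J(46, o) = 4213 - 1*163 = 4213 - 163 = 4050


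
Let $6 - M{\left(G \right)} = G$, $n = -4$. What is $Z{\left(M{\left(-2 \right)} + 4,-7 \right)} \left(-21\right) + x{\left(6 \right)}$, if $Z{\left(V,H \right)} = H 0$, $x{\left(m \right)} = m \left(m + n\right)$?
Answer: $12$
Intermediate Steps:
$M{\left(G \right)} = 6 - G$
$x{\left(m \right)} = m \left(-4 + m\right)$ ($x{\left(m \right)} = m \left(m - 4\right) = m \left(-4 + m\right)$)
$Z{\left(V,H \right)} = 0$
$Z{\left(M{\left(-2 \right)} + 4,-7 \right)} \left(-21\right) + x{\left(6 \right)} = 0 \left(-21\right) + 6 \left(-4 + 6\right) = 0 + 6 \cdot 2 = 0 + 12 = 12$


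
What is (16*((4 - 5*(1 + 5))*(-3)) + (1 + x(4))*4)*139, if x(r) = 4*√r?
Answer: 178476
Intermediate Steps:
(16*((4 - 5*(1 + 5))*(-3)) + (1 + x(4))*4)*139 = (16*((4 - 5*(1 + 5))*(-3)) + (1 + 4*√4)*4)*139 = (16*((4 - 5*6)*(-3)) + (1 + 4*2)*4)*139 = (16*((4 - 30)*(-3)) + (1 + 8)*4)*139 = (16*(-26*(-3)) + 9*4)*139 = (16*78 + 36)*139 = (1248 + 36)*139 = 1284*139 = 178476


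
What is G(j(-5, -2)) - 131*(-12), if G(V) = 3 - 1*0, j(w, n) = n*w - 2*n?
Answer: 1575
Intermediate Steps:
j(w, n) = -2*n + n*w
G(V) = 3 (G(V) = 3 + 0 = 3)
G(j(-5, -2)) - 131*(-12) = 3 - 131*(-12) = 3 + 1572 = 1575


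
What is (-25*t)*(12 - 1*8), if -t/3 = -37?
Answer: -11100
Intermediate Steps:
t = 111 (t = -3*(-37) = 111)
(-25*t)*(12 - 1*8) = (-25*111)*(12 - 1*8) = -2775*(12 - 8) = -2775*4 = -11100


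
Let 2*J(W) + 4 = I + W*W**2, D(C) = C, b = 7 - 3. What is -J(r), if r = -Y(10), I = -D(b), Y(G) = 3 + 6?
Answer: 737/2 ≈ 368.50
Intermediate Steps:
b = 4
Y(G) = 9
I = -4 (I = -1*4 = -4)
r = -9 (r = -1*9 = -9)
J(W) = -4 + W**3/2 (J(W) = -2 + (-4 + W*W**2)/2 = -2 + (-4 + W**3)/2 = -2 + (-2 + W**3/2) = -4 + W**3/2)
-J(r) = -(-4 + (1/2)*(-9)**3) = -(-4 + (1/2)*(-729)) = -(-4 - 729/2) = -1*(-737/2) = 737/2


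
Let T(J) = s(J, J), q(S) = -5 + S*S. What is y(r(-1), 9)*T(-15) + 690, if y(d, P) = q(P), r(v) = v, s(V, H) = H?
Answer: -450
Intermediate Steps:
q(S) = -5 + S²
y(d, P) = -5 + P²
T(J) = J
y(r(-1), 9)*T(-15) + 690 = (-5 + 9²)*(-15) + 690 = (-5 + 81)*(-15) + 690 = 76*(-15) + 690 = -1140 + 690 = -450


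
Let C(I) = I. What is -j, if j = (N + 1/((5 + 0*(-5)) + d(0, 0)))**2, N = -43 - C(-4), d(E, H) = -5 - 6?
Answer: -55225/36 ≈ -1534.0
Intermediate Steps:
d(E, H) = -11
N = -39 (N = -43 - 1*(-4) = -43 + 4 = -39)
j = 55225/36 (j = (-39 + 1/((5 + 0*(-5)) - 11))**2 = (-39 + 1/((5 + 0) - 11))**2 = (-39 + 1/(5 - 11))**2 = (-39 + 1/(-6))**2 = (-39 - 1/6)**2 = (-235/6)**2 = 55225/36 ≈ 1534.0)
-j = -1*55225/36 = -55225/36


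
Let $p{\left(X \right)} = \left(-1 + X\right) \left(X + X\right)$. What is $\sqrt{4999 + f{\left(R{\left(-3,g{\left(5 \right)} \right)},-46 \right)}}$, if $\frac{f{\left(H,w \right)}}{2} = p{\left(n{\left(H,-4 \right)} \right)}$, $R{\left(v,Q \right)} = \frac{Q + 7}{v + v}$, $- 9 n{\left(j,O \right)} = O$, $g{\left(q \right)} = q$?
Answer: $\frac{\sqrt{404839}}{9} \approx 70.697$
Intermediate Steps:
$n{\left(j,O \right)} = - \frac{O}{9}$
$p{\left(X \right)} = 2 X \left(-1 + X\right)$ ($p{\left(X \right)} = \left(-1 + X\right) 2 X = 2 X \left(-1 + X\right)$)
$R{\left(v,Q \right)} = \frac{7 + Q}{2 v}$
$f{\left(H,w \right)} = - \frac{80}{81}$ ($f{\left(H,w \right)} = 2 \cdot 2 \left(\left(- \frac{1}{9}\right) \left(-4\right)\right) \left(-1 - - \frac{4}{9}\right) = 2 \cdot 2 \cdot \frac{4}{9} \left(-1 + \frac{4}{9}\right) = 2 \cdot 2 \cdot \frac{4}{9} \left(- \frac{5}{9}\right) = 2 \left(- \frac{40}{81}\right) = - \frac{80}{81}$)
$\sqrt{4999 + f{\left(R{\left(-3,g{\left(5 \right)} \right)},-46 \right)}} = \sqrt{4999 - \frac{80}{81}} = \sqrt{\frac{404839}{81}} = \frac{\sqrt{404839}}{9}$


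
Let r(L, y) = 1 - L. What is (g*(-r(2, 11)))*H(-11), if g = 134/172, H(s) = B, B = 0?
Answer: 0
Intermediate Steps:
H(s) = 0
g = 67/86 (g = 134*(1/172) = 67/86 ≈ 0.77907)
(g*(-r(2, 11)))*H(-11) = (67*(-(1 - 1*2))/86)*0 = (67*(-(1 - 2))/86)*0 = (67*(-1*(-1))/86)*0 = ((67/86)*1)*0 = (67/86)*0 = 0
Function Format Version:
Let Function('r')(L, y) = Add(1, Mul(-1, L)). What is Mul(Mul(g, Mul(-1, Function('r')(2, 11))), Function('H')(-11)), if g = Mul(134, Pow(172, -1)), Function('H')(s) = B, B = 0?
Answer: 0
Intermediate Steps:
Function('H')(s) = 0
g = Rational(67, 86) (g = Mul(134, Rational(1, 172)) = Rational(67, 86) ≈ 0.77907)
Mul(Mul(g, Mul(-1, Function('r')(2, 11))), Function('H')(-11)) = Mul(Mul(Rational(67, 86), Mul(-1, Add(1, Mul(-1, 2)))), 0) = Mul(Mul(Rational(67, 86), Mul(-1, Add(1, -2))), 0) = Mul(Mul(Rational(67, 86), Mul(-1, -1)), 0) = Mul(Mul(Rational(67, 86), 1), 0) = Mul(Rational(67, 86), 0) = 0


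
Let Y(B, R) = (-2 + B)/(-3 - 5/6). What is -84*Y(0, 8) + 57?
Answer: 303/23 ≈ 13.174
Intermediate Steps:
Y(B, R) = 12/23 - 6*B/23 (Y(B, R) = (-2 + B)/(-3 - 5*1/6) = (-2 + B)/(-3 - 5/6) = (-2 + B)/(-23/6) = (-2 + B)*(-6/23) = 12/23 - 6*B/23)
-84*Y(0, 8) + 57 = -84*(12/23 - 6/23*0) + 57 = -84*(12/23 + 0) + 57 = -84*12/23 + 57 = -1008/23 + 57 = 303/23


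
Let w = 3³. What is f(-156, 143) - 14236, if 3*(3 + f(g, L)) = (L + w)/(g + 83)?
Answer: -3118511/219 ≈ -14240.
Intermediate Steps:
w = 27
f(g, L) = -3 + (27 + L)/(3*(83 + g)) (f(g, L) = -3 + ((L + 27)/(g + 83))/3 = -3 + ((27 + L)/(83 + g))/3 = -3 + (27 + L)/(3*(83 + g)))
f(-156, 143) - 14236 = (-720 + 143 - 9*(-156))/(3*(83 - 156)) - 14236 = (⅓)*(-720 + 143 + 1404)/(-73) - 14236 = (⅓)*(-1/73)*827 - 14236 = -827/219 - 14236 = -3118511/219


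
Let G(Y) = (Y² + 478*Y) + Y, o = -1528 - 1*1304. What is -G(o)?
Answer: -6663696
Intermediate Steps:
o = -2832 (o = -1528 - 1304 = -2832)
G(Y) = Y² + 479*Y
-G(o) = -(-2832)*(479 - 2832) = -(-2832)*(-2353) = -1*6663696 = -6663696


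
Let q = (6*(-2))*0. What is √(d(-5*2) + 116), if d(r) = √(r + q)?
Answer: √(116 + I*√10) ≈ 10.771 + 0.1468*I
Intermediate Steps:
q = 0 (q = -12*0 = 0)
d(r) = √r (d(r) = √(r + 0) = √r)
√(d(-5*2) + 116) = √(√(-5*2) + 116) = √(√(-10) + 116) = √(I*√10 + 116) = √(116 + I*√10)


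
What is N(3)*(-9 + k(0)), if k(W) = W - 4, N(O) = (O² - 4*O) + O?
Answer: 0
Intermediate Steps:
N(O) = O² - 3*O
k(W) = -4 + W
N(3)*(-9 + k(0)) = (3*(-3 + 3))*(-9 + (-4 + 0)) = (3*0)*(-9 - 4) = 0*(-13) = 0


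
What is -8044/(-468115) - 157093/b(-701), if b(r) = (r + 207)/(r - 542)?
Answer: -91407220017149/231248810 ≈ -3.9528e+5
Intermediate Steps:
b(r) = (207 + r)/(-542 + r)
-8044/(-468115) - 157093/b(-701) = -8044/(-468115) - 157093*(-542 - 701)/(207 - 701) = -8044*(-1/468115) - 157093/(-494/(-1243)) = 8044/468115 - 157093/((-1/1243*(-494))) = 8044/468115 - 157093/494/1243 = 8044/468115 - 157093*1243/494 = 8044/468115 - 195266599/494 = -91407220017149/231248810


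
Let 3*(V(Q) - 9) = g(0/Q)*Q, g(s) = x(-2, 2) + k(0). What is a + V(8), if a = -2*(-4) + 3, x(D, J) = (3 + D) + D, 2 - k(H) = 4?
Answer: 12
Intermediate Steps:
k(H) = -2 (k(H) = 2 - 1*4 = 2 - 4 = -2)
x(D, J) = 3 + 2*D
g(s) = -3 (g(s) = (3 + 2*(-2)) - 2 = (3 - 4) - 2 = -1 - 2 = -3)
V(Q) = 9 - Q (V(Q) = 9 + (-3*Q)/3 = 9 - Q)
a = 11 (a = 8 + 3 = 11)
a + V(8) = 11 + (9 - 1*8) = 11 + (9 - 8) = 11 + 1 = 12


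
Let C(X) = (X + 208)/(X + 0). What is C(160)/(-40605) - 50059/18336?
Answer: -3387813113/1240888800 ≈ -2.7301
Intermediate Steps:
C(X) = (208 + X)/X
C(160)/(-40605) - 50059/18336 = ((208 + 160)/160)/(-40605) - 50059/18336 = ((1/160)*368)*(-1/40605) - 50059*1/18336 = (23/10)*(-1/40605) - 50059/18336 = -23/406050 - 50059/18336 = -3387813113/1240888800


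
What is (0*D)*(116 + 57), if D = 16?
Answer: 0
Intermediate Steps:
(0*D)*(116 + 57) = (0*16)*(116 + 57) = 0*173 = 0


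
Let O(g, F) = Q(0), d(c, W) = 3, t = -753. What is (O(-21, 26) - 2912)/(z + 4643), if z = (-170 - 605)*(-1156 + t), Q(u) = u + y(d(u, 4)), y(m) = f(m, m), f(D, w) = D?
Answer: -2909/1484118 ≈ -0.0019601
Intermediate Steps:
y(m) = m
Q(u) = 3 + u (Q(u) = u + 3 = 3 + u)
O(g, F) = 3 (O(g, F) = 3 + 0 = 3)
z = 1479475 (z = (-170 - 605)*(-1156 - 753) = -775*(-1909) = 1479475)
(O(-21, 26) - 2912)/(z + 4643) = (3 - 2912)/(1479475 + 4643) = -2909/1484118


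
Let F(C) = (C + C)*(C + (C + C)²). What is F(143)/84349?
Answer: 23434554/84349 ≈ 277.83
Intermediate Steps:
F(C) = 2*C*(C + 4*C²) (F(C) = (2*C)*(C + (2*C)²) = (2*C)*(C + 4*C²) = 2*C*(C + 4*C²))
F(143)/84349 = (143²*(2 + 8*143))/84349 = (20449*(2 + 1144))*(1/84349) = (20449*1146)*(1/84349) = 23434554*(1/84349) = 23434554/84349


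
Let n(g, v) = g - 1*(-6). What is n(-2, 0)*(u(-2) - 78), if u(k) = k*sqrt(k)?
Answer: -312 - 8*I*sqrt(2) ≈ -312.0 - 11.314*I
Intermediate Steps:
n(g, v) = 6 + g (n(g, v) = g + 6 = 6 + g)
u(k) = k**(3/2)
n(-2, 0)*(u(-2) - 78) = (6 - 2)*((-2)**(3/2) - 78) = 4*(-2*I*sqrt(2) - 78) = 4*(-78 - 2*I*sqrt(2)) = -312 - 8*I*sqrt(2)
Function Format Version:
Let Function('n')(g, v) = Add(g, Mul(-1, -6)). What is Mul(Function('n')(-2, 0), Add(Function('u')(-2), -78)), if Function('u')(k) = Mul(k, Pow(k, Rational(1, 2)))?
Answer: Add(-312, Mul(-8, I, Pow(2, Rational(1, 2)))) ≈ Add(-312.00, Mul(-11.314, I))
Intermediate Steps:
Function('n')(g, v) = Add(6, g) (Function('n')(g, v) = Add(g, 6) = Add(6, g))
Function('u')(k) = Pow(k, Rational(3, 2))
Mul(Function('n')(-2, 0), Add(Function('u')(-2), -78)) = Mul(Add(6, -2), Add(Pow(-2, Rational(3, 2)), -78)) = Mul(4, Add(Mul(-2, I, Pow(2, Rational(1, 2))), -78)) = Mul(4, Add(-78, Mul(-2, I, Pow(2, Rational(1, 2))))) = Add(-312, Mul(-8, I, Pow(2, Rational(1, 2))))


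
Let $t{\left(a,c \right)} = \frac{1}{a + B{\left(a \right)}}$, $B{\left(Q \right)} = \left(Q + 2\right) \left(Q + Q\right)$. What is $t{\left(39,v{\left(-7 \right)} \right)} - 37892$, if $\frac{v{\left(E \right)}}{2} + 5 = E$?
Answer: $- \frac{122656403}{3237} \approx -37892.0$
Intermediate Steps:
$B{\left(Q \right)} = 2 Q \left(2 + Q\right)$ ($B{\left(Q \right)} = \left(2 + Q\right) 2 Q = 2 Q \left(2 + Q\right)$)
$v{\left(E \right)} = -10 + 2 E$
$t{\left(a,c \right)} = \frac{1}{a + 2 a \left(2 + a\right)}$
$t{\left(39,v{\left(-7 \right)} \right)} - 37892 = \frac{1}{39 \left(5 + 2 \cdot 39\right)} - 37892 = \frac{1}{39 \left(5 + 78\right)} - 37892 = \frac{1}{39 \cdot 83} - 37892 = \frac{1}{39} \cdot \frac{1}{83} - 37892 = \frac{1}{3237} - 37892 = - \frac{122656403}{3237}$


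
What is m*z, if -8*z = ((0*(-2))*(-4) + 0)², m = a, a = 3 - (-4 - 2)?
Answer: 0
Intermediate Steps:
a = 9 (a = 3 - 1*(-6) = 3 + 6 = 9)
m = 9
z = 0 (z = -((0*(-2))*(-4) + 0)²/8 = -(0*(-4) + 0)²/8 = -(0 + 0)²/8 = -⅛*0² = -⅛*0 = 0)
m*z = 9*0 = 0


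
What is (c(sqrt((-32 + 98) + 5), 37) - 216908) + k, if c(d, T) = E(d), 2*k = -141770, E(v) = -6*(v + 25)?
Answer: -287943 - 6*sqrt(71) ≈ -2.8799e+5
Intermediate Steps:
E(v) = -150 - 6*v (E(v) = -6*(25 + v) = -150 - 6*v)
k = -70885 (k = (1/2)*(-141770) = -70885)
c(d, T) = -150 - 6*d
(c(sqrt((-32 + 98) + 5), 37) - 216908) + k = ((-150 - 6*sqrt((-32 + 98) + 5)) - 216908) - 70885 = ((-150 - 6*sqrt(66 + 5)) - 216908) - 70885 = ((-150 - 6*sqrt(71)) - 216908) - 70885 = (-217058 - 6*sqrt(71)) - 70885 = -287943 - 6*sqrt(71)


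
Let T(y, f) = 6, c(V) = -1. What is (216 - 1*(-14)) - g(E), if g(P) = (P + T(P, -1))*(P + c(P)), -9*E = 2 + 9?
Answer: 19490/81 ≈ 240.62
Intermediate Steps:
E = -11/9 (E = -(2 + 9)/9 = -⅑*11 = -11/9 ≈ -1.2222)
g(P) = (-1 + P)*(6 + P) (g(P) = (P + 6)*(P - 1) = (6 + P)*(-1 + P) = (-1 + P)*(6 + P))
(216 - 1*(-14)) - g(E) = (216 - 1*(-14)) - (-6 + (-11/9)² + 5*(-11/9)) = (216 + 14) - (-6 + 121/81 - 55/9) = 230 - 1*(-860/81) = 230 + 860/81 = 19490/81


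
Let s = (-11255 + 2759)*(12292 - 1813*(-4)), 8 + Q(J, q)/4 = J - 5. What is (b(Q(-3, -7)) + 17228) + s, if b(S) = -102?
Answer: -166028698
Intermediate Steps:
Q(J, q) = -52 + 4*J (Q(J, q) = -32 + 4*(J - 5) = -32 + 4*(-5 + J) = -32 + (-20 + 4*J) = -52 + 4*J)
s = -166045824 (s = -8496*(12292 + 7252) = -8496*19544 = -166045824)
(b(Q(-3, -7)) + 17228) + s = (-102 + 17228) - 166045824 = 17126 - 166045824 = -166028698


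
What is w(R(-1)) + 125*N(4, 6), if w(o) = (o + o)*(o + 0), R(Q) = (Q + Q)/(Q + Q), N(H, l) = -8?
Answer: -998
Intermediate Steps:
R(Q) = 1 (R(Q) = (2*Q)/((2*Q)) = (2*Q)*(1/(2*Q)) = 1)
w(o) = 2*o² (w(o) = (2*o)*o = 2*o²)
w(R(-1)) + 125*N(4, 6) = 2*1² + 125*(-8) = 2*1 - 1000 = 2 - 1000 = -998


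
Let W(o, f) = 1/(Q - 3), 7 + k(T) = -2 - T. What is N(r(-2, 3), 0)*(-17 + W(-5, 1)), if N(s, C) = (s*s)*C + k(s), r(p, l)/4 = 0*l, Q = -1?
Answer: 621/4 ≈ 155.25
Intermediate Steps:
k(T) = -9 - T (k(T) = -7 + (-2 - T) = -9 - T)
r(p, l) = 0 (r(p, l) = 4*(0*l) = 4*0 = 0)
W(o, f) = -¼ (W(o, f) = 1/(-1 - 3) = 1/(-4) = -¼)
N(s, C) = -9 - s + C*s² (N(s, C) = (s*s)*C + (-9 - s) = s²*C + (-9 - s) = C*s² + (-9 - s) = -9 - s + C*s²)
N(r(-2, 3), 0)*(-17 + W(-5, 1)) = (-9 - 1*0 + 0*0²)*(-17 - ¼) = (-9 + 0 + 0*0)*(-69/4) = (-9 + 0 + 0)*(-69/4) = -9*(-69/4) = 621/4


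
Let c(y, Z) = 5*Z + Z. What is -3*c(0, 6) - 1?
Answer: -109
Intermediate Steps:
c(y, Z) = 6*Z
-3*c(0, 6) - 1 = -18*6 - 1 = -3*36 - 1 = -108 - 1 = -109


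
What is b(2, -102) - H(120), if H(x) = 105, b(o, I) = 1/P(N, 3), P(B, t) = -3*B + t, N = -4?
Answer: -1574/15 ≈ -104.93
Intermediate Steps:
P(B, t) = t - 3*B
b(o, I) = 1/15 (b(o, I) = 1/(3 - 3*(-4)) = 1/(3 + 12) = 1/15)
b(2, -102) - H(120) = 1/15 - 1*105 = 1/15 - 105 = -1574/15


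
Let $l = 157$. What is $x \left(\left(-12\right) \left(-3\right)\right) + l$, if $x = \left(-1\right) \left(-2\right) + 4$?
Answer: $373$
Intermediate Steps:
$x = 6$ ($x = 2 + 4 = 6$)
$x \left(\left(-12\right) \left(-3\right)\right) + l = 6 \left(\left(-12\right) \left(-3\right)\right) + 157 = 6 \cdot 36 + 157 = 216 + 157 = 373$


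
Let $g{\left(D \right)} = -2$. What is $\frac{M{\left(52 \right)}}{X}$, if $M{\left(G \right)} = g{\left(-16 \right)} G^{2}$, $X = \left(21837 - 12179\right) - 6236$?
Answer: $- \frac{2704}{1711} \approx -1.5804$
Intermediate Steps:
$X = 3422$ ($X = 9658 - 6236 = 3422$)
$M{\left(G \right)} = - 2 G^{2}$
$\frac{M{\left(52 \right)}}{X} = \frac{\left(-2\right) 52^{2}}{3422} = \left(-2\right) 2704 \cdot \frac{1}{3422} = \left(-5408\right) \frac{1}{3422} = - \frac{2704}{1711}$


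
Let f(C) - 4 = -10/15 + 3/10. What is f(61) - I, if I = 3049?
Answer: -91361/30 ≈ -3045.4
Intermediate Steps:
f(C) = 109/30 (f(C) = 4 + (-10/15 + 3/10) = 4 + (-10*1/15 + 3*(1/10)) = 4 + (-2/3 + 3/10) = 4 - 11/30 = 109/30)
f(61) - I = 109/30 - 1*3049 = 109/30 - 3049 = -91361/30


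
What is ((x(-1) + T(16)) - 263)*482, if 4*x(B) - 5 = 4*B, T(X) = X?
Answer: -237867/2 ≈ -1.1893e+5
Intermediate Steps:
x(B) = 5/4 + B (x(B) = 5/4 + (4*B)/4 = 5/4 + B)
((x(-1) + T(16)) - 263)*482 = (((5/4 - 1) + 16) - 263)*482 = ((1/4 + 16) - 263)*482 = (65/4 - 263)*482 = -987/4*482 = -237867/2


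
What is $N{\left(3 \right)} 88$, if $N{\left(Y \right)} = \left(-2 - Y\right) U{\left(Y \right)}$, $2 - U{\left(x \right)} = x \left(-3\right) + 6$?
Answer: $-2200$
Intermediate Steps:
$U{\left(x \right)} = -4 + 3 x$ ($U{\left(x \right)} = 2 - \left(x \left(-3\right) + 6\right) = 2 - \left(- 3 x + 6\right) = 2 - \left(6 - 3 x\right) = 2 + \left(-6 + 3 x\right) = -4 + 3 x$)
$N{\left(Y \right)} = \left(-4 + 3 Y\right) \left(-2 - Y\right)$ ($N{\left(Y \right)} = \left(-2 - Y\right) \left(-4 + 3 Y\right) = \left(-4 + 3 Y\right) \left(-2 - Y\right)$)
$N{\left(3 \right)} 88 = - \left(-4 + 3 \cdot 3\right) \left(2 + 3\right) 88 = \left(-1\right) \left(-4 + 9\right) 5 \cdot 88 = \left(-1\right) 5 \cdot 5 \cdot 88 = \left(-25\right) 88 = -2200$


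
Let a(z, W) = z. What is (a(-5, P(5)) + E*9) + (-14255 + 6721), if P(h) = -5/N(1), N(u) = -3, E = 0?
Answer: -7539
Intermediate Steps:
P(h) = 5/3 (P(h) = -5/(-3) = -5*(-⅓) = 5/3)
(a(-5, P(5)) + E*9) + (-14255 + 6721) = (-5 + 0*9) + (-14255 + 6721) = (-5 + 0) - 7534 = -5 - 7534 = -7539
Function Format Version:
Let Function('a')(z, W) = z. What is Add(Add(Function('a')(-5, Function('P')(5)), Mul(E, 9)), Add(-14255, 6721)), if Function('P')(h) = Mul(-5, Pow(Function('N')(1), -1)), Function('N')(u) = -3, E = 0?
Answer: -7539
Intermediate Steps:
Function('P')(h) = Rational(5, 3) (Function('P')(h) = Mul(-5, Pow(-3, -1)) = Mul(-5, Rational(-1, 3)) = Rational(5, 3))
Add(Add(Function('a')(-5, Function('P')(5)), Mul(E, 9)), Add(-14255, 6721)) = Add(Add(-5, Mul(0, 9)), Add(-14255, 6721)) = Add(Add(-5, 0), -7534) = Add(-5, -7534) = -7539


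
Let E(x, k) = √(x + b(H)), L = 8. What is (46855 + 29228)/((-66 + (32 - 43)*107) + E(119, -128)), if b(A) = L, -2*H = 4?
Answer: -31523723/514974 - 25361*√127/514974 ≈ -61.769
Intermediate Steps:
H = -2 (H = -½*4 = -2)
b(A) = 8
E(x, k) = √(8 + x) (E(x, k) = √(x + 8) = √(8 + x))
(46855 + 29228)/((-66 + (32 - 43)*107) + E(119, -128)) = (46855 + 29228)/((-66 + (32 - 43)*107) + √(8 + 119)) = 76083/((-66 - 11*107) + √127) = 76083/((-66 - 1177) + √127) = 76083/(-1243 + √127)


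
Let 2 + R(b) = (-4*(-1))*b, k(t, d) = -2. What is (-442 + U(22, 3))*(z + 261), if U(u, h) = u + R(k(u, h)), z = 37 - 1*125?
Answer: -74390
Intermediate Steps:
z = -88 (z = 37 - 125 = -88)
R(b) = -2 + 4*b (R(b) = -2 + (-4*(-1))*b = -2 + 4*b)
U(u, h) = -10 + u (U(u, h) = u + (-2 + 4*(-2)) = u + (-2 - 8) = u - 10 = -10 + u)
(-442 + U(22, 3))*(z + 261) = (-442 + (-10 + 22))*(-88 + 261) = (-442 + 12)*173 = -430*173 = -74390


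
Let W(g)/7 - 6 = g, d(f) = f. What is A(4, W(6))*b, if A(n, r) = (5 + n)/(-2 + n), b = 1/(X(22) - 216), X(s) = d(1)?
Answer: -9/430 ≈ -0.020930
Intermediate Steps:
X(s) = 1
b = -1/215 (b = 1/(1 - 216) = 1/(-215) = -1/215 ≈ -0.0046512)
W(g) = 42 + 7*g
A(n, r) = (5 + n)/(-2 + n)
A(4, W(6))*b = ((5 + 4)/(-2 + 4))*(-1/215) = (9/2)*(-1/215) = -9/430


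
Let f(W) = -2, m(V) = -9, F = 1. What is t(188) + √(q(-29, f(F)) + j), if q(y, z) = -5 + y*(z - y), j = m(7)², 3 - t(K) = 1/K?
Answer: 563/188 + I*√707 ≈ 2.9947 + 26.589*I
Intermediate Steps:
t(K) = 3 - 1/K
j = 81 (j = (-9)² = 81)
t(188) + √(q(-29, f(F)) + j) = (3 - 1/188) + √((-5 - 1*(-29)² - 29*(-2)) + 81) = (3 - 1*1/188) + √((-5 - 1*841 + 58) + 81) = (3 - 1/188) + √((-5 - 841 + 58) + 81) = 563/188 + √(-788 + 81) = 563/188 + √(-707) = 563/188 + I*√707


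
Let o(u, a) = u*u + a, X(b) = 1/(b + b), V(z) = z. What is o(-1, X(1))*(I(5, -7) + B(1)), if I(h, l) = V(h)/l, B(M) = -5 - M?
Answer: -141/14 ≈ -10.071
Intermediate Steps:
I(h, l) = h/l
X(b) = 1/(2*b)
o(u, a) = a + u² (o(u, a) = u² + a = a + u²)
o(-1, X(1))*(I(5, -7) + B(1)) = ((½)/1 + (-1)²)*(5/(-7) + (-5 - 1*1)) = ((½)*1 + 1)*(5*(-⅐) + (-5 - 1)) = (½ + 1)*(-5/7 - 6) = (3/2)*(-47/7) = -141/14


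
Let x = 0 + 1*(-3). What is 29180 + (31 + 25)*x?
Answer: 29012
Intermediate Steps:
x = -3 (x = 0 - 3 = -3)
29180 + (31 + 25)*x = 29180 + (31 + 25)*(-3) = 29180 + 56*(-3) = 29180 - 168 = 29012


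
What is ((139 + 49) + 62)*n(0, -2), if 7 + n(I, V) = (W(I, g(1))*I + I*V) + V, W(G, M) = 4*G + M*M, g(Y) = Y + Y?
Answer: -2250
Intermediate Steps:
g(Y) = 2*Y
W(G, M) = M**2 + 4*G (W(G, M) = 4*G + M**2 = M**2 + 4*G)
n(I, V) = -7 + V + I*V + I*(4 + 4*I) (n(I, V) = -7 + ((((2*1)**2 + 4*I)*I + I*V) + V) = -7 + (((2**2 + 4*I)*I + I*V) + V) = -7 + (((4 + 4*I)*I + I*V) + V) = -7 + ((I*(4 + 4*I) + I*V) + V) = -7 + ((I*V + I*(4 + 4*I)) + V) = -7 + (V + I*V + I*(4 + 4*I)) = -7 + V + I*V + I*(4 + 4*I))
((139 + 49) + 62)*n(0, -2) = ((139 + 49) + 62)*(-7 - 2 + 0*(-2) + 4*0*(1 + 0)) = (188 + 62)*(-7 - 2 + 0 + 4*0*1) = 250*(-7 - 2 + 0 + 0) = 250*(-9) = -2250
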